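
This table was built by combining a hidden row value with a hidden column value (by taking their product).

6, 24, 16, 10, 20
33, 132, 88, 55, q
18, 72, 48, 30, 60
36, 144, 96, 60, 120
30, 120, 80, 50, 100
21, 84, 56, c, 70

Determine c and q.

c = 35, q = 110

Each row is a constant multiple of every other row — this is a multiplication table with the headers hidden.
Row 6 is 21/6 = 7/2 times row 1, so its entry in column 4 is 10 × 7/2 = 35.
Row 2 is 33/6 = 11/2 times row 1, so its entry in column 5 is 20 × 11/2 = 110.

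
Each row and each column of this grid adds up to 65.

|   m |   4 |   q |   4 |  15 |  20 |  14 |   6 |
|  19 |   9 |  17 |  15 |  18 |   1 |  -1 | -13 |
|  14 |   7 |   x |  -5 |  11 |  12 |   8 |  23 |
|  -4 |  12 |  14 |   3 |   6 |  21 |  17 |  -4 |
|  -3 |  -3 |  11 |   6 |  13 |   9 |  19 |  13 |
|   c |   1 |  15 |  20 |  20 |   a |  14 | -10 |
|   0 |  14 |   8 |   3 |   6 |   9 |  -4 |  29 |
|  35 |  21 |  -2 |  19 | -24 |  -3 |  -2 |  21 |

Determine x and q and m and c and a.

x = -5, q = 7, m = -5, c = 9, a = -4

Column 6: 20 + 1 + 12 + 21 + 9 + 9 − 3 = 69, so its missing entry is 65 − 69 = -4.
Row 6: 1 + 15 + 20 + 20 − 4 + 14 − 10 = 56, so its missing entry is 65 − 56 = 9.
Column 1: 19 + 14 − 4 − 3 + 9 + 0 + 35 = 70, so its missing entry is 65 − 70 = -5.
Row 1: -5 + 4 + 4 + 15 + 20 + 14 + 6 = 58, so its missing entry is 65 − 58 = 7.
Row 3: 14 + 7 − 5 + 11 + 12 + 8 + 23 = 70, so its missing entry is 65 − 70 = -5.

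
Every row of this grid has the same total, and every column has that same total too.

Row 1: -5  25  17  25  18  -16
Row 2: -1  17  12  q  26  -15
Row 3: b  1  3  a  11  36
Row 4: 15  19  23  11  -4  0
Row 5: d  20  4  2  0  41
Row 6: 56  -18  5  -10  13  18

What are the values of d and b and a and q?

Rows 1 and 4 both sum to 64, so that's the common total.
Row 2: -1 + 17 + 12 + 26 − 15 = 39, so its missing entry is 64 − 39 = 25.
Column 4: 25 + 25 + 11 + 2 − 10 = 53, so its missing entry is 64 − 53 = 11.
Row 5: 20 + 4 + 2 + 0 + 41 = 67, so its missing entry is 64 − 67 = -3.
Row 3: 1 + 3 + 11 + 11 + 36 = 62, so its missing entry is 64 − 62 = 2.

d = -3, b = 2, a = 11, q = 25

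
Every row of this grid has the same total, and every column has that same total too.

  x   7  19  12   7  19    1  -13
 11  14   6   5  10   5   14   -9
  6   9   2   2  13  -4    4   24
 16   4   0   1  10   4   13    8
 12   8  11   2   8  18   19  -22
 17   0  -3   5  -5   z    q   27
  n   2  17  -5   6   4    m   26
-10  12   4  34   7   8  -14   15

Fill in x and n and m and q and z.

x = 4, n = 0, m = 6, q = 13, z = 2

Rows 2 and 3 both sum to 56, so that's the common total.
Column 6 has 19 + 5 − 4 + 4 + 18 + 4 + 8 = 54; the blank must be 56 − 54 = 2.
Row 1 has 7 + 19 + 12 + 7 + 19 + 1 − 13 = 52; the blank must be 56 − 52 = 4.
Row 6 has 17 + 0 − 3 + 5 − 5 + 2 + 27 = 43; the blank must be 56 − 43 = 13.
Column 1 has 4 + 11 + 6 + 16 + 12 + 17 − 10 = 56; the blank must be 56 − 56 = 0.
Row 7 has 0 + 2 + 17 − 5 + 6 + 4 + 26 = 50; the blank must be 56 − 50 = 6.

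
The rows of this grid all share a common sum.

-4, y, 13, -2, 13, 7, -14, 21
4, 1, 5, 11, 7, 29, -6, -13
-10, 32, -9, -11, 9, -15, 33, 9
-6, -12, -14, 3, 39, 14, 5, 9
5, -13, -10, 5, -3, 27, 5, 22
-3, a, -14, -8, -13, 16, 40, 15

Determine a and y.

Row 2 sums to 38 and so does row 4; that's the common total.
In row 6 the known cells total 33, leaving 38 − 33 = 5.
In row 1 the known cells total 34, leaving 38 − 34 = 4.

a = 5, y = 4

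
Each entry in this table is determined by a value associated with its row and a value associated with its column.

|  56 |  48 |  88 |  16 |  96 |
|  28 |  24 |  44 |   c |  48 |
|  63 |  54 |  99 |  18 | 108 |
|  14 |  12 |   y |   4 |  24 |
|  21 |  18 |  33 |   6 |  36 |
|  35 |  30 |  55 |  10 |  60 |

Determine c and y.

c = 8, y = 22

Each row is a constant multiple of every other row — this is a multiplication table with the headers hidden.
Row 2 is 48/96 = 1/2 times row 1, so its entry in column 4 is 16 × 1/2 = 8.
Row 4 is 24/96 = 1/4 times row 1, so its entry in column 3 is 88 × 1/4 = 22.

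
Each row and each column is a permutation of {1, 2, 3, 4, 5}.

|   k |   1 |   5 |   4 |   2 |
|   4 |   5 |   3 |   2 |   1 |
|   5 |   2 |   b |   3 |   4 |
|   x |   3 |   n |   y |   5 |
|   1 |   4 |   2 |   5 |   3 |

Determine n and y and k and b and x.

For row 1, column 1: row 1 already has {1, 2, 4, 5}; that leaves 3.
At (row 4, col 1): column 1 already has {1, 3, 4, 5}, so the value is 2.
Cell (4,4): column 4 already has {2, 3, 4, 5} → 1.
At (row 3, col 3): row 3 already has {2, 3, 4, 5}, so the value is 1.
Cell (4,3): row 4 already has {1, 2, 3, 5} → 4.

n = 4, y = 1, k = 3, b = 1, x = 2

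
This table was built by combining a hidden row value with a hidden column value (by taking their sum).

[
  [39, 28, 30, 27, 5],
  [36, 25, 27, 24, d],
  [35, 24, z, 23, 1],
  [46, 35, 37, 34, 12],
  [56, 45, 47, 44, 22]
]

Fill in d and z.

The difference between any two rows is the same in every column — this is an addition table with the headers hidden.
Row 2 minus row 1 is 36 − 39 = -3, so its entry in column 5 is 5 + (-3) = 2.
Row 3 minus row 1 is 35 − 39 = -4, so its entry in column 3 is 30 + (-4) = 26.

d = 2, z = 26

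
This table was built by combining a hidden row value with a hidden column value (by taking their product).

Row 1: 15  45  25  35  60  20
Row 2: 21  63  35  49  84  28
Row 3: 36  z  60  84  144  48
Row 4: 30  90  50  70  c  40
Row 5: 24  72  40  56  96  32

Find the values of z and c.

z = 108, c = 120

Each row is a constant multiple of every other row — this is a multiplication table with the headers hidden.
Row 3 is 36/15 = 12/5 times row 1, so its entry in column 2 is 45 × 12/5 = 108.
Row 4 is 30/15 = 2/1 times row 1, so its entry in column 5 is 60 × 2/1 = 120.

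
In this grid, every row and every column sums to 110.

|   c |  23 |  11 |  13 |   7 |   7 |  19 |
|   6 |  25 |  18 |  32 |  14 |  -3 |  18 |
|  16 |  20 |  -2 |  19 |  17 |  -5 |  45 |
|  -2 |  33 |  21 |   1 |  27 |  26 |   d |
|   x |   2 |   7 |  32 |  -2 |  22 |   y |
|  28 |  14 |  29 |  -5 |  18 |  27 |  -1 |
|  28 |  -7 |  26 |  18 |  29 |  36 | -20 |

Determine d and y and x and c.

Row 1: 23 + 11 + 13 + 7 + 7 + 19 = 80, so its missing entry is 110 − 80 = 30.
Column 1: 30 + 6 + 16 − 2 + 28 + 28 = 106, so its missing entry is 110 − 106 = 4.
Row 5: 4 + 2 + 7 + 32 − 2 + 22 = 65, so its missing entry is 110 − 65 = 45.
Row 4: -2 + 33 + 21 + 1 + 27 + 26 = 106, so its missing entry is 110 − 106 = 4.

d = 4, y = 45, x = 4, c = 30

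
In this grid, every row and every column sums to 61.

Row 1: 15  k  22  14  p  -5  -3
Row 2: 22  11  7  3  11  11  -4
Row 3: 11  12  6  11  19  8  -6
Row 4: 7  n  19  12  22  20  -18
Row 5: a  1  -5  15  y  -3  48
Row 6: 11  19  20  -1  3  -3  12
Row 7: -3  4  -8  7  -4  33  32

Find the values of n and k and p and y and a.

The known cells in column 1 total 63, leaving 61 − 63 = -2 for the blank.
The known cells in row 5 total 54, leaving 61 − 54 = 7 for the blank.
The known cells in column 5 total 58, leaving 61 − 58 = 3 for the blank.
The known cells in row 1 total 46, leaving 61 − 46 = 15 for the blank.
The known cells in row 4 total 62, leaving 61 − 62 = -1 for the blank.

n = -1, k = 15, p = 3, y = 7, a = -2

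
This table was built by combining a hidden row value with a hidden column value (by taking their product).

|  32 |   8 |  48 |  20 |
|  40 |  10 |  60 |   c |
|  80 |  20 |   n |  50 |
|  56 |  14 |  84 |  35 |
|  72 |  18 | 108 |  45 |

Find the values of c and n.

c = 25, n = 120

Each row is a constant multiple of every other row — this is a multiplication table with the headers hidden.
Row 2 is 40/32 = 5/4 times row 1, so its entry in column 4 is 20 × 5/4 = 25.
Row 3 is 80/32 = 5/2 times row 1, so its entry in column 3 is 48 × 5/2 = 120.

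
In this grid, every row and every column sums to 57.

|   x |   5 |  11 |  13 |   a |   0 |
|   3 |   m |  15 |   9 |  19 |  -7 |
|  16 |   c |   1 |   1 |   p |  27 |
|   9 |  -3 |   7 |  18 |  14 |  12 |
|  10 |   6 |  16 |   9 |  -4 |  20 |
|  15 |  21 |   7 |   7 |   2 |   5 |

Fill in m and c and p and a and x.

The known cells in column 1 total 53, leaving 57 − 53 = 4 for the blank.
The known cells in row 1 total 33, leaving 57 − 33 = 24 for the blank.
The known cells in column 5 total 55, leaving 57 − 55 = 2 for the blank.
The known cells in row 3 total 47, leaving 57 − 47 = 10 for the blank.
The known cells in row 2 total 39, leaving 57 − 39 = 18 for the blank.

m = 18, c = 10, p = 2, a = 24, x = 4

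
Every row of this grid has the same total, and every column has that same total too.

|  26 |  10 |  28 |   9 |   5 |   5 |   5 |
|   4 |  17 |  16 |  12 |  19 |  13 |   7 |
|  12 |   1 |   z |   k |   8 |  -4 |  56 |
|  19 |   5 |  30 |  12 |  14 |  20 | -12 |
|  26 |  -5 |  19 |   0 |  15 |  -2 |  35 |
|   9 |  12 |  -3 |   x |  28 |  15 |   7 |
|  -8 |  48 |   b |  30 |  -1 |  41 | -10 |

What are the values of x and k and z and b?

Rows 1 and 2 both sum to 88, so that's the common total.
Row 6 has 9 + 12 − 3 + 28 + 15 + 7 = 68; the blank must be 88 − 68 = 20.
Row 7 has -8 + 48 + 30 − 1 + 41 − 10 = 100; the blank must be 88 − 100 = -12.
Column 4 has 9 + 12 + 12 + 0 + 20 + 30 = 83; the blank must be 88 − 83 = 5.
Row 3 has 12 + 1 + 5 + 8 − 4 + 56 = 78; the blank must be 88 − 78 = 10.

x = 20, k = 5, z = 10, b = -12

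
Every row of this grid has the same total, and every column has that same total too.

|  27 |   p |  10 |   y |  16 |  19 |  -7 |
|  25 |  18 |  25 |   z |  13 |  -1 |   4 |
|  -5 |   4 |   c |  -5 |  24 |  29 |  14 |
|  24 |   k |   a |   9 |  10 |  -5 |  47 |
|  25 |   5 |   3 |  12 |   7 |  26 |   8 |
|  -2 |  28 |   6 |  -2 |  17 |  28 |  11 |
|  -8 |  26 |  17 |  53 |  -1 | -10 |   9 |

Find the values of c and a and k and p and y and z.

Rows 5 and 6 both sum to 86, so that's the common total.
Row 3 has -5 + 4 − 5 + 24 + 29 + 14 = 61; the blank must be 86 − 61 = 25.
Column 3 has 10 + 25 + 25 + 3 + 6 + 17 = 86; the blank must be 86 − 86 = 0.
Row 4 has 24 + 0 + 9 + 10 − 5 + 47 = 85; the blank must be 86 − 85 = 1.
Column 2 has 18 + 4 + 1 + 5 + 28 + 26 = 82; the blank must be 86 − 82 = 4.
Row 1 has 27 + 4 + 10 + 16 + 19 − 7 = 69; the blank must be 86 − 69 = 17.
Row 2 has 25 + 18 + 25 + 13 − 1 + 4 = 84; the blank must be 86 − 84 = 2.

c = 25, a = 0, k = 1, p = 4, y = 17, z = 2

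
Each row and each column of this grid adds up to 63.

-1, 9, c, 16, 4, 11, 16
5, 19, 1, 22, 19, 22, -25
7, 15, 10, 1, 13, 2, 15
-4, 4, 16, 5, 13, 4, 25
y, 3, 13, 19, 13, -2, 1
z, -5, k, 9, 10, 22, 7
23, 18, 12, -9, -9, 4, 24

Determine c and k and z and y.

c = 8, k = 3, z = 17, y = 16

The known cells in row 1 total 55, leaving 63 − 55 = 8 for the blank.
The known cells in row 5 total 47, leaving 63 − 47 = 16 for the blank.
The known cells in column 1 total 46, leaving 63 − 46 = 17 for the blank.
The known cells in row 6 total 60, leaving 63 − 60 = 3 for the blank.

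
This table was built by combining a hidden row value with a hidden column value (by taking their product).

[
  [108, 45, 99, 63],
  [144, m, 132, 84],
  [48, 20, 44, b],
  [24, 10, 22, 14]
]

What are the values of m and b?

m = 60, b = 28

Each row is a constant multiple of every other row — this is a multiplication table with the headers hidden.
Row 2 is 144/108 = 4/3 times row 1, so its entry in column 2 is 45 × 4/3 = 60.
Row 3 is 48/108 = 4/9 times row 1, so its entry in column 4 is 63 × 4/9 = 28.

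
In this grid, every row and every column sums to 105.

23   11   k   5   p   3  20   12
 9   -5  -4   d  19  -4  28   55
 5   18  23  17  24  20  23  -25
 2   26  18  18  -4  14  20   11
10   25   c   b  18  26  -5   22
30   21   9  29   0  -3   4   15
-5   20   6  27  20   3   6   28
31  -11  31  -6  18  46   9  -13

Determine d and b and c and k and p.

d = 7, b = 8, c = 1, k = 21, p = 10

The known cells in column 5 total 95, leaving 105 − 95 = 10 for the blank.
The known cells in row 1 total 84, leaving 105 − 84 = 21 for the blank.
The known cells in column 3 total 104, leaving 105 − 104 = 1 for the blank.
The known cells in row 5 total 97, leaving 105 − 97 = 8 for the blank.
The known cells in row 2 total 98, leaving 105 − 98 = 7 for the blank.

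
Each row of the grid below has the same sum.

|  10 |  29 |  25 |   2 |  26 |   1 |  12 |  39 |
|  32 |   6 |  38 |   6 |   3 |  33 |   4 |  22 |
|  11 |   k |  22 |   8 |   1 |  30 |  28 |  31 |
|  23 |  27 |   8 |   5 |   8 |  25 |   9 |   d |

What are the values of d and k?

Row 1 sums to 144 and so does row 2; that's the common total.
In row 4 the known cells total 105, leaving 144 − 105 = 39.
In row 3 the known cells total 131, leaving 144 − 131 = 13.

d = 39, k = 13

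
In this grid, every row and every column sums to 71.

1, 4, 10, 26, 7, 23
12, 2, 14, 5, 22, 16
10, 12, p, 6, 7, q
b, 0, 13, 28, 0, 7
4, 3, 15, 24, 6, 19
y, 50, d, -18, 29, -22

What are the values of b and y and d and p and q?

Row 4 has 0 + 13 + 28 + 0 + 7 = 48; the blank must be 71 − 48 = 23.
Column 1 has 1 + 12 + 10 + 23 + 4 = 50; the blank must be 71 − 50 = 21.
Column 6 has 23 + 16 + 7 + 19 − 22 = 43; the blank must be 71 − 43 = 28.
Row 3 has 10 + 12 + 6 + 7 + 28 = 63; the blank must be 71 − 63 = 8.
Row 6 has 21 + 50 − 18 + 29 − 22 = 60; the blank must be 71 − 60 = 11.

b = 23, y = 21, d = 11, p = 8, q = 28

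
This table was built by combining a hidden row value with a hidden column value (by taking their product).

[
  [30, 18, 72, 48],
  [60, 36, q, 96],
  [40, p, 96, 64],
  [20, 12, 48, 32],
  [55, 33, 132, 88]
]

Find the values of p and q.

Each row is a constant multiple of every other row — this is a multiplication table with the headers hidden.
Row 3 is 64/48 = 4/3 times row 1, so its entry in column 2 is 18 × 4/3 = 24.
Row 2 is 96/48 = 2/1 times row 1, so its entry in column 3 is 72 × 2/1 = 144.

p = 24, q = 144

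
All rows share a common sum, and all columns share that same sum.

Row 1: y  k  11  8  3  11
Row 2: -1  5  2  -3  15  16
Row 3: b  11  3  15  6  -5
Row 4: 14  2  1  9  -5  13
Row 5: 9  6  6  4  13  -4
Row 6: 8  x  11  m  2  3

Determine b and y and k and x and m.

b = 4, y = 0, k = 1, x = 9, m = 1

Rows 2 and 4 both sum to 34, so that's the common total.
Row 3 has 11 + 3 + 15 + 6 − 5 = 30; the blank must be 34 − 30 = 4.
Column 1 has -1 + 4 + 14 + 9 + 8 = 34; the blank must be 34 − 34 = 0.
Row 1 has 0 + 11 + 8 + 3 + 11 = 33; the blank must be 34 − 33 = 1.
Column 2 has 1 + 5 + 11 + 2 + 6 = 25; the blank must be 34 − 25 = 9.
Row 6 has 8 + 9 + 11 + 2 + 3 = 33; the blank must be 34 − 33 = 1.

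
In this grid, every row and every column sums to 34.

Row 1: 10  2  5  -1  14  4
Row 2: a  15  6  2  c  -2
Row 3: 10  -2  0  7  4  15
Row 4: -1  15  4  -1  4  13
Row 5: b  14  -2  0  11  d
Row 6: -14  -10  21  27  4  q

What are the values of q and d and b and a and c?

q = 6, d = -2, b = 13, a = 16, c = -3

Row 6 has -14 − 10 + 21 + 27 + 4 = 28; the blank must be 34 − 28 = 6.
Column 5 has 14 + 4 + 4 + 11 + 4 = 37; the blank must be 34 − 37 = -3.
Column 6 has 4 − 2 + 15 + 13 + 6 = 36; the blank must be 34 − 36 = -2.
Row 5 has 14 − 2 + 0 + 11 − 2 = 21; the blank must be 34 − 21 = 13.
Row 2 has 15 + 6 + 2 − 3 − 2 = 18; the blank must be 34 − 18 = 16.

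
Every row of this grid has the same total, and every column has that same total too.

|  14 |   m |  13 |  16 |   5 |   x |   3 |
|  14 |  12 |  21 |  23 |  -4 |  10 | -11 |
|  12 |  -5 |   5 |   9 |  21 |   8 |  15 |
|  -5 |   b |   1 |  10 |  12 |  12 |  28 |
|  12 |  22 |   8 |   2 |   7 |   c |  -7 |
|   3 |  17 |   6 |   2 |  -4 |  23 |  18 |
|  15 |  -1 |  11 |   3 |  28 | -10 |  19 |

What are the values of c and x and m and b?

Rows 2 and 3 both sum to 65, so that's the common total.
The known cells in row 5 total 44, leaving 65 − 44 = 21 for the blank.
The known cells in row 4 total 58, leaving 65 − 58 = 7 for the blank.
The known cells in column 2 total 52, leaving 65 − 52 = 13 for the blank.
The known cells in row 1 total 64, leaving 65 − 64 = 1 for the blank.

c = 21, x = 1, m = 13, b = 7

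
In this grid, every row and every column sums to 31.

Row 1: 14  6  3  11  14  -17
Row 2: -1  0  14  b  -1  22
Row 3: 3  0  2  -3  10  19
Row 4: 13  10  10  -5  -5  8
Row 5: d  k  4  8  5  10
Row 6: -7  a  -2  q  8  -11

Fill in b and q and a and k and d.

b = -3, q = 23, a = 20, k = -5, d = 9

The known cells in column 1 total 22, leaving 31 − 22 = 9 for the blank.
The known cells in row 5 total 36, leaving 31 − 36 = -5 for the blank.
The known cells in column 2 total 11, leaving 31 − 11 = 20 for the blank.
The known cells in row 6 total 8, leaving 31 − 8 = 23 for the blank.
The known cells in row 2 total 34, leaving 31 − 34 = -3 for the blank.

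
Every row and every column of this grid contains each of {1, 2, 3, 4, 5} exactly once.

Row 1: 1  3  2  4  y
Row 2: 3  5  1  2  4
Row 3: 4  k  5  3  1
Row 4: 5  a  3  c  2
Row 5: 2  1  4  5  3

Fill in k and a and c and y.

k = 2, a = 4, c = 1, y = 5

Cell (4,4): column 4 already has {2, 3, 4, 5} → 1.
For row 4, column 2: row 4 already has {1, 2, 3, 5}; that leaves 4.
At (row 1, col 5): row 1 already has {1, 2, 3, 4}, so the value is 5.
For row 3, column 2: row 3 already has {1, 3, 4, 5}; that leaves 2.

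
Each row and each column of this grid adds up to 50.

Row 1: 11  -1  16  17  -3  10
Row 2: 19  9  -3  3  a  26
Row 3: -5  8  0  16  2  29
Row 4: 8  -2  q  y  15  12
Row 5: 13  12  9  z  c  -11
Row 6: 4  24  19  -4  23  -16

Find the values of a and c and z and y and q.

Row 2: 19 + 9 − 3 + 3 + 26 = 54, so its missing entry is 50 − 54 = -4.
Column 5: -3 − 4 + 2 + 15 + 23 = 33, so its missing entry is 50 − 33 = 17.
Row 5: 13 + 12 + 9 + 17 − 11 = 40, so its missing entry is 50 − 40 = 10.
Column 4: 17 + 3 + 16 + 10 − 4 = 42, so its missing entry is 50 − 42 = 8.
Row 4: 8 − 2 + 8 + 15 + 12 = 41, so its missing entry is 50 − 41 = 9.

a = -4, c = 17, z = 10, y = 8, q = 9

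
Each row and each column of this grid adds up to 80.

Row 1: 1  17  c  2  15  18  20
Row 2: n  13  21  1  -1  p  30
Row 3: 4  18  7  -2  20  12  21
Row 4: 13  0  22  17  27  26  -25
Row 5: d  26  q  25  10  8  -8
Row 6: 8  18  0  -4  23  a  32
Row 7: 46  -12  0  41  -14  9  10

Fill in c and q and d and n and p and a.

c = 7, q = 23, d = -4, n = 12, p = 4, a = 3

Row 6 has 8 + 18 + 0 − 4 + 23 + 32 = 77; the blank must be 80 − 77 = 3.
Column 6 has 18 + 12 + 26 + 8 + 3 + 9 = 76; the blank must be 80 − 76 = 4.
Row 1 has 1 + 17 + 2 + 15 + 18 + 20 = 73; the blank must be 80 − 73 = 7.
Column 3 has 7 + 21 + 7 + 22 + 0 + 0 = 57; the blank must be 80 − 57 = 23.
Row 5 has 26 + 23 + 25 + 10 + 8 − 8 = 84; the blank must be 80 − 84 = -4.
Row 2 has 13 + 21 + 1 − 1 + 4 + 30 = 68; the blank must be 80 − 68 = 12.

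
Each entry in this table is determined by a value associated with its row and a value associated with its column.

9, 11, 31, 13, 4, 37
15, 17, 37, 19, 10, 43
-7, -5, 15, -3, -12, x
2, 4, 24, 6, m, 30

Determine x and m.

The difference between any two rows is the same in every column — this is an addition table with the headers hidden.
Row 3 minus row 1 is -5 − 11 = -16, so its entry in column 6 is 37 + (-16) = 21.
Row 4 minus row 1 is 4 − 11 = -7, so its entry in column 5 is 4 + (-7) = -3.

x = 21, m = -3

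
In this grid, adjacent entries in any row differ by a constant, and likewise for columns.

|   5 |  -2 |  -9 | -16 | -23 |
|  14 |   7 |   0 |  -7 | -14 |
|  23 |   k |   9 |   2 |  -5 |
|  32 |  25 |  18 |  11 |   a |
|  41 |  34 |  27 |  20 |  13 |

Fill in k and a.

k = 16, a = 4

Along each row the entries change by -7 per step; down each column they change by 9.
Row 3: from 23 at column 1, stepping by -7 to column 2 gives 16.
Row 4: from 32 at column 1, stepping by -7 to column 5 gives 4.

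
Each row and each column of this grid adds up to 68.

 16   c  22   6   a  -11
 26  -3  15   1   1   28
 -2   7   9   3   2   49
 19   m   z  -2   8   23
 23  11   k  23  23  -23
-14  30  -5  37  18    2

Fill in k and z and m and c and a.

k = 11, z = 16, m = 4, c = 19, a = 16

Column 5: 1 + 2 + 8 + 23 + 18 = 52, so its missing entry is 68 − 52 = 16.
Row 1: 16 + 22 + 6 + 16 − 11 = 49, so its missing entry is 68 − 49 = 19.
Column 2: 19 − 3 + 7 + 11 + 30 = 64, so its missing entry is 68 − 64 = 4.
Row 5: 23 + 11 + 23 + 23 − 23 = 57, so its missing entry is 68 − 57 = 11.
Row 4: 19 + 4 − 2 + 8 + 23 = 52, so its missing entry is 68 − 52 = 16.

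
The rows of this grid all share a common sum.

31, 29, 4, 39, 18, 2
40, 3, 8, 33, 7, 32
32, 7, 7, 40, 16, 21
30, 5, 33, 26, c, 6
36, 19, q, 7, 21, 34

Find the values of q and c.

q = 6, c = 23

Rows 1 and 3 both add up to 123, so every row sums to 123.
Row 5: 36 + 19 + 7 + 21 + 34 = 117, so the missing entry is 123 − 117 = 6.
Row 4: 30 + 5 + 33 + 26 + 6 = 100, so the missing entry is 123 − 100 = 23.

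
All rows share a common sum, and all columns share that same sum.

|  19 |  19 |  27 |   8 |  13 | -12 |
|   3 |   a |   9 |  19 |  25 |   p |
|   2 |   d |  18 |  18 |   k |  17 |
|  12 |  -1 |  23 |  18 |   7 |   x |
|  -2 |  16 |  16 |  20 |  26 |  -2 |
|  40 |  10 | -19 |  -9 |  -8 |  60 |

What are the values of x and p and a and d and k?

x = 15, p = -4, a = 22, d = 8, k = 11

Rows 1 and 5 both sum to 74, so that's the common total.
Column 5 has 13 + 25 + 7 + 26 − 8 = 63; the blank must be 74 − 63 = 11.
Row 3 has 2 + 18 + 18 + 11 + 17 = 66; the blank must be 74 − 66 = 8.
Column 2 has 19 + 8 − 1 + 16 + 10 = 52; the blank must be 74 − 52 = 22.
Row 2 has 3 + 22 + 9 + 19 + 25 = 78; the blank must be 74 − 78 = -4.
Row 4 has 12 − 1 + 23 + 18 + 7 = 59; the blank must be 74 − 59 = 15.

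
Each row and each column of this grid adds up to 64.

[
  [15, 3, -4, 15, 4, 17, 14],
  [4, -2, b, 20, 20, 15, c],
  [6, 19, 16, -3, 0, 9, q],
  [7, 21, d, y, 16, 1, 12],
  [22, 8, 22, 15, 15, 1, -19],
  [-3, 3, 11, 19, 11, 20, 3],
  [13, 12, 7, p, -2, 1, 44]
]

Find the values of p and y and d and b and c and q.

p = -11, y = 9, d = -2, b = 14, c = -7, q = 17

Row 3: 6 + 19 + 16 − 3 + 0 + 9 = 47, so its missing entry is 64 − 47 = 17.
Column 7: 14 + 17 + 12 − 19 + 3 + 44 = 71, so its missing entry is 64 − 71 = -7.
Row 2: 4 − 2 + 20 + 20 + 15 − 7 = 50, so its missing entry is 64 − 50 = 14.
Column 3: -4 + 14 + 16 + 22 + 11 + 7 = 66, so its missing entry is 64 − 66 = -2.
Row 4: 7 + 21 − 2 + 16 + 1 + 12 = 55, so its missing entry is 64 − 55 = 9.
Row 7: 13 + 12 + 7 − 2 + 1 + 44 = 75, so its missing entry is 64 − 75 = -11.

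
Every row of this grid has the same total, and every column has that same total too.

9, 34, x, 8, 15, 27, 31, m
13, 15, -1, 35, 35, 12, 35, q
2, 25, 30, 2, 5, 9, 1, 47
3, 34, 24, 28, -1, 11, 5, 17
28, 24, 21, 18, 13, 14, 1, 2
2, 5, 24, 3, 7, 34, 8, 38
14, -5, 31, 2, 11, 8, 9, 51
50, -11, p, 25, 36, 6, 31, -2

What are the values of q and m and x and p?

q = -23, m = -9, x = 6, p = -14

Rows 3 and 4 both sum to 121, so that's the common total.
Row 2 has 13 + 15 − 1 + 35 + 35 + 12 + 35 = 144; the blank must be 121 − 144 = -23.
Column 8 has -23 + 47 + 17 + 2 + 38 + 51 − 2 = 130; the blank must be 121 − 130 = -9.
Row 8 has 50 − 11 + 25 + 36 + 6 + 31 − 2 = 135; the blank must be 121 − 135 = -14.
Row 1 has 9 + 34 + 8 + 15 + 27 + 31 − 9 = 115; the blank must be 121 − 115 = 6.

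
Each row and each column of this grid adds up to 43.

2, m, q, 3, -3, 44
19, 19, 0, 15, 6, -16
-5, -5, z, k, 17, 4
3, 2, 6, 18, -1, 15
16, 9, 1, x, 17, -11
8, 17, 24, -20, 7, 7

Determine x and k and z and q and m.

The known cells in column 2 total 42, leaving 43 − 42 = 1 for the blank.
The known cells in row 5 total 32, leaving 43 − 32 = 11 for the blank.
The known cells in column 4 total 27, leaving 43 − 27 = 16 for the blank.
The known cells in row 1 total 47, leaving 43 − 47 = -4 for the blank.
The known cells in row 3 total 27, leaving 43 − 27 = 16 for the blank.

x = 11, k = 16, z = 16, q = -4, m = 1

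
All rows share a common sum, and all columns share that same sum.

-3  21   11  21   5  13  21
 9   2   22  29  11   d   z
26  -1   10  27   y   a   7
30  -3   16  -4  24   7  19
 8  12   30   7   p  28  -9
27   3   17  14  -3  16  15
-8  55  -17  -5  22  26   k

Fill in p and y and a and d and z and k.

Rows 1 and 4 both sum to 89, so that's the common total.
The known cells in row 5 total 76, leaving 89 − 76 = 13 for the blank.
The known cells in column 5 total 72, leaving 89 − 72 = 17 for the blank.
The known cells in row 7 total 73, leaving 89 − 73 = 16 for the blank.
The known cells in column 7 total 69, leaving 89 − 69 = 20 for the blank.
The known cells in row 2 total 93, leaving 89 − 93 = -4 for the blank.
The known cells in row 3 total 86, leaving 89 − 86 = 3 for the blank.

p = 13, y = 17, a = 3, d = -4, z = 20, k = 16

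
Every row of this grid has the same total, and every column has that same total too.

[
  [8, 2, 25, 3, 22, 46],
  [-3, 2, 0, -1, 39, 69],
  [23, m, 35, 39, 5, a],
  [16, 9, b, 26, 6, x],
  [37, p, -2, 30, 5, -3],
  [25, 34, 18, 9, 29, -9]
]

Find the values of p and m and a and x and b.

p = 39, m = 20, a = -16, x = 19, b = 30

Rows 1 and 2 both sum to 106, so that's the common total.
Column 3 has 25 + 0 + 35 − 2 + 18 = 76; the blank must be 106 − 76 = 30.
Row 5 has 37 − 2 + 30 + 5 − 3 = 67; the blank must be 106 − 67 = 39.
Column 2 has 2 + 2 + 9 + 39 + 34 = 86; the blank must be 106 − 86 = 20.
Row 3 has 23 + 20 + 35 + 39 + 5 = 122; the blank must be 106 − 122 = -16.
Row 4 has 16 + 9 + 30 + 26 + 6 = 87; the blank must be 106 − 87 = 19.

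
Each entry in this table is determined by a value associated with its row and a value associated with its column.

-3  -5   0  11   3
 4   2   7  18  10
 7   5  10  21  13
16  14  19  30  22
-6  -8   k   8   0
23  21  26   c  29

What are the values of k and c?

The difference between any two rows is the same in every column — this is an addition table with the headers hidden.
Row 5 minus row 1 is -8 − (-5) = -3, so its entry in column 3 is 0 + (-3) = -3.
Row 6 minus row 1 is 21 − (-5) = 26, so its entry in column 4 is 11 + 26 = 37.

k = -3, c = 37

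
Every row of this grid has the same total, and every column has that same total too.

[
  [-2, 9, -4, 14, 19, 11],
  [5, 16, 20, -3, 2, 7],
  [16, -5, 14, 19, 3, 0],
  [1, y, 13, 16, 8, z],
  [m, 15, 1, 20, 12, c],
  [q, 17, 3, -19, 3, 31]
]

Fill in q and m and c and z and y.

q = 12, m = 15, c = -16, z = 14, y = -5

Rows 1 and 2 both sum to 47, so that's the common total.
Column 2: 9 + 16 − 5 + 15 + 17 = 52, so its missing entry is 47 − 52 = -5.
Row 6: 17 + 3 − 19 + 3 + 31 = 35, so its missing entry is 47 − 35 = 12.
Column 1: -2 + 5 + 16 + 1 + 12 = 32, so its missing entry is 47 − 32 = 15.
Row 5: 15 + 15 + 1 + 20 + 12 = 63, so its missing entry is 47 − 63 = -16.
Row 4: 1 − 5 + 13 + 16 + 8 = 33, so its missing entry is 47 − 33 = 14.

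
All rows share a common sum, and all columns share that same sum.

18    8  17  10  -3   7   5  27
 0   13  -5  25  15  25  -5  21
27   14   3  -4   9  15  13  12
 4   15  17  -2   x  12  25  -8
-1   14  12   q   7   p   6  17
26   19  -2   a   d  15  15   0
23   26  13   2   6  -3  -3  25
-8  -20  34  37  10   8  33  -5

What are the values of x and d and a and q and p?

Rows 1 and 2 both sum to 89, so that's the common total.
The known cells in row 4 total 63, leaving 89 − 63 = 26 for the blank.
The known cells in column 5 total 70, leaving 89 − 70 = 19 for the blank.
The known cells in column 6 total 79, leaving 89 − 79 = 10 for the blank.
The known cells in row 5 total 65, leaving 89 − 65 = 24 for the blank.
The known cells in row 6 total 92, leaving 89 − 92 = -3 for the blank.

x = 26, d = 19, a = -3, q = 24, p = 10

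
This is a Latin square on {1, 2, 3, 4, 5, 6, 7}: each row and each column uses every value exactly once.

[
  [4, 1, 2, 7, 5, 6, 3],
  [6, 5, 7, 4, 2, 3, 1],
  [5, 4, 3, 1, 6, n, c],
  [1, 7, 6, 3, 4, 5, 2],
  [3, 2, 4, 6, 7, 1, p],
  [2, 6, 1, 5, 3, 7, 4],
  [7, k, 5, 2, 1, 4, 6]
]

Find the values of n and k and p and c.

At (row 7, col 2): row 7 already has {1, 2, 4, 5, 6, 7}, so the value is 3.
At (row 5, col 7): row 5 already has {1, 2, 3, 4, 6, 7}, so the value is 5.
At (row 3, col 7): column 7 already has {1, 2, 3, 4, 5, 6}, so the value is 7.
At (row 3, col 6): row 3 already has {1, 3, 4, 5, 6, 7}, so the value is 2.

n = 2, k = 3, p = 5, c = 7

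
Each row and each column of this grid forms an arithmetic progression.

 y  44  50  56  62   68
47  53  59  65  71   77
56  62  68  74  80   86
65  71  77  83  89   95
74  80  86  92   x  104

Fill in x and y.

x = 98, y = 38

Along each row the entries change by 6 per step; down each column they change by 9.
Row 5: from 74 at column 1, stepping by 6 to column 5 gives 98.
Row 1: from 44 at column 2, stepping by 6 to column 1 gives 38.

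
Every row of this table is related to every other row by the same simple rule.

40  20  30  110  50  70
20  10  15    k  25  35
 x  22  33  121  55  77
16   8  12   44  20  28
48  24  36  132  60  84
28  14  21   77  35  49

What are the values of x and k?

x = 44, k = 55

Each row is a constant multiple of every other row — this is a multiplication table with the headers hidden.
Row 3 is 33/30 = 11/10 times row 1, so its entry in column 1 is 40 × 11/10 = 44.
Row 2 is 15/30 = 1/2 times row 1, so its entry in column 4 is 110 × 1/2 = 55.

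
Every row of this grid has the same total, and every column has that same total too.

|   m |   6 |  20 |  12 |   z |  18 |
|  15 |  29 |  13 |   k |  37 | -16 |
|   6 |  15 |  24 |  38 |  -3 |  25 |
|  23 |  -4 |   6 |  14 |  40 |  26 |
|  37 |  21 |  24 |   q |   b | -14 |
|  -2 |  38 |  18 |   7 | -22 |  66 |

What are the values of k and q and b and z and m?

k = 27, q = 7, b = 30, z = 23, m = 26

Rows 3 and 4 both sum to 105, so that's the common total.
Column 1 has 15 + 6 + 23 + 37 − 2 = 79; the blank must be 105 − 79 = 26.
Row 1 has 26 + 6 + 20 + 12 + 18 = 82; the blank must be 105 − 82 = 23.
Column 5 has 23 + 37 − 3 + 40 − 22 = 75; the blank must be 105 − 75 = 30.
Row 5 has 37 + 21 + 24 + 30 − 14 = 98; the blank must be 105 − 98 = 7.
Row 2 has 15 + 29 + 13 + 37 − 16 = 78; the blank must be 105 − 78 = 27.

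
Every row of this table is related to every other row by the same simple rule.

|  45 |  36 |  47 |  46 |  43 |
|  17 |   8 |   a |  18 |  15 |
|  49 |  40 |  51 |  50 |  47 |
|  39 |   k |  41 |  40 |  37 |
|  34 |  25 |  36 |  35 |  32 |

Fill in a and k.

a = 19, k = 30

The difference between any two rows is the same in every column — this is an addition table with the headers hidden.
Row 2 minus row 1 is 18 − 46 = -28, so its entry in column 3 is 47 + (-28) = 19.
Row 4 minus row 1 is 40 − 46 = -6, so its entry in column 2 is 36 + (-6) = 30.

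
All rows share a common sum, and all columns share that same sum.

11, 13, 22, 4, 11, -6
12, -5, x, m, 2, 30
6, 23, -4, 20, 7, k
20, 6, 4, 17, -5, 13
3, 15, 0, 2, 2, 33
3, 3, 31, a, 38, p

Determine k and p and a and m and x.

Rows 1 and 4 both sum to 55, so that's the common total.
Column 3: 22 − 4 + 4 + 0 + 31 = 53, so its missing entry is 55 − 53 = 2.
Row 3: 6 + 23 − 4 + 20 + 7 = 52, so its missing entry is 55 − 52 = 3.
Column 6: -6 + 30 + 3 + 13 + 33 = 73, so its missing entry is 55 − 73 = -18.
Row 6: 3 + 3 + 31 + 38 − 18 = 57, so its missing entry is 55 − 57 = -2.
Row 2: 12 − 5 + 2 + 2 + 30 = 41, so its missing entry is 55 − 41 = 14.

k = 3, p = -18, a = -2, m = 14, x = 2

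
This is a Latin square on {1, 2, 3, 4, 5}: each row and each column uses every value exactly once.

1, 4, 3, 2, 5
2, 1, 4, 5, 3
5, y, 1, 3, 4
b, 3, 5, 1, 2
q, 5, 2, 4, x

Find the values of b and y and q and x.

b = 4, y = 2, q = 3, x = 1

At (row 5, col 5): column 5 already has {2, 3, 4, 5}, so the value is 1.
At (row 5, col 1): row 5 already has {1, 2, 4, 5}, so the value is 3.
For row 3, column 2: row 3 already has {1, 3, 4, 5}; that leaves 2.
Cell (4,1): row 4 already has {1, 2, 3, 5} → 4.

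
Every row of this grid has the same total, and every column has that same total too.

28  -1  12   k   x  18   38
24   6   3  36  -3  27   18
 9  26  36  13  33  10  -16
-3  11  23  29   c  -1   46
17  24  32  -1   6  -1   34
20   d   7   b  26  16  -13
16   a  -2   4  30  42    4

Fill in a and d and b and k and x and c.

Rows 2 and 3 both sum to 111, so that's the common total.
Row 4: -3 + 11 + 23 + 29 − 1 + 46 = 105, so its missing entry is 111 − 105 = 6.
Column 5: -3 + 33 + 6 + 6 + 26 + 30 = 98, so its missing entry is 111 − 98 = 13.
Row 7: 16 − 2 + 4 + 30 + 42 + 4 = 94, so its missing entry is 111 − 94 = 17.
Row 1: 28 − 1 + 12 + 13 + 18 + 38 = 108, so its missing entry is 111 − 108 = 3.
Column 2: -1 + 6 + 26 + 11 + 24 + 17 = 83, so its missing entry is 111 − 83 = 28.
Row 6: 20 + 28 + 7 + 26 + 16 − 13 = 84, so its missing entry is 111 − 84 = 27.

a = 17, d = 28, b = 27, k = 3, x = 13, c = 6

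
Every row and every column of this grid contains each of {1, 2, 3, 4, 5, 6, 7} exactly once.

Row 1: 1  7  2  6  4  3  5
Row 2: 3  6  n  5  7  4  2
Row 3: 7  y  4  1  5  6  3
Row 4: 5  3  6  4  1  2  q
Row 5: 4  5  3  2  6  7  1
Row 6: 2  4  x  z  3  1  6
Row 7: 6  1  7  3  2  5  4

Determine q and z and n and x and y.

q = 7, z = 7, n = 1, x = 5, y = 2

At (row 2, col 3): row 2 already has {2, 3, 4, 5, 6, 7}, so the value is 1.
Cell (3,2): row 3 already has {1, 3, 4, 5, 6, 7} → 2.
For row 4, column 7: row 4 already has {1, 2, 3, 4, 5, 6}; that leaves 7.
At (row 6, col 4): column 4 already has {1, 2, 3, 4, 5, 6}, so the value is 7.
At (row 6, col 3): row 6 already has {1, 2, 3, 4, 6, 7}, so the value is 5.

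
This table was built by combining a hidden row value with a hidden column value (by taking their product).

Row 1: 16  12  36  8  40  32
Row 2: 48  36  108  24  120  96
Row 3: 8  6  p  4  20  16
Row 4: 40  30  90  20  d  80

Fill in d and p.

d = 100, p = 18

Each row is a constant multiple of every other row — this is a multiplication table with the headers hidden.
Row 4 is 80/32 = 5/2 times row 1, so its entry in column 5 is 40 × 5/2 = 100.
Row 3 is 16/32 = 1/2 times row 1, so its entry in column 3 is 36 × 1/2 = 18.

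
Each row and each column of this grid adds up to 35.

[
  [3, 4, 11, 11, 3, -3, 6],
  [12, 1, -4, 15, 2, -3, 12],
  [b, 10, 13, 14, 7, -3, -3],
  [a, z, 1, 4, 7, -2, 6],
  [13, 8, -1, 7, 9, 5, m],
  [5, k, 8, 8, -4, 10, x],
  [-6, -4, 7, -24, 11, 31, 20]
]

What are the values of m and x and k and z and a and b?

m = -6, x = 0, k = 8, z = 8, a = 11, b = -3

The known cells in row 5 total 41, leaving 35 − 41 = -6 for the blank.
The known cells in row 3 total 38, leaving 35 − 38 = -3 for the blank.
The known cells in column 1 total 24, leaving 35 − 24 = 11 for the blank.
The known cells in row 4 total 27, leaving 35 − 27 = 8 for the blank.
The known cells in column 2 total 27, leaving 35 − 27 = 8 for the blank.
The known cells in row 6 total 35, leaving 35 − 35 = 0 for the blank.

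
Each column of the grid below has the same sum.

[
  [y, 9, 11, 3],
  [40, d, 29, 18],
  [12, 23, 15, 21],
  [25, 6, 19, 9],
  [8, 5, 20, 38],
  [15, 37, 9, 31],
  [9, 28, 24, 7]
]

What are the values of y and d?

The complete columns each total 127.
Column 1 is missing 127 − 109 = 18 (since 40 + 12 + 25 + 8 + 15 + 9 = 109).
Column 2 is missing 127 − 108 = 19 (since 9 + 23 + 6 + 5 + 37 + 28 = 108).

y = 18, d = 19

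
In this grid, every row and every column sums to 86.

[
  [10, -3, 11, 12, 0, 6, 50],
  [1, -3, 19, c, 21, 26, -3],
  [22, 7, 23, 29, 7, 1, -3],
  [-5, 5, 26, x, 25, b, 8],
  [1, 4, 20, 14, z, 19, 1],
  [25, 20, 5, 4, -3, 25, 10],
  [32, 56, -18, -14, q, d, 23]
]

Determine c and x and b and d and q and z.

The known cells in row 5 total 59, leaving 86 − 59 = 27 for the blank.
The known cells in column 5 total 77, leaving 86 − 77 = 9 for the blank.
The known cells in row 7 total 88, leaving 86 − 88 = -2 for the blank.
The known cells in row 2 total 61, leaving 86 − 61 = 25 for the blank.
The known cells in column 4 total 70, leaving 86 − 70 = 16 for the blank.
The known cells in row 4 total 75, leaving 86 − 75 = 11 for the blank.

c = 25, x = 16, b = 11, d = -2, q = 9, z = 27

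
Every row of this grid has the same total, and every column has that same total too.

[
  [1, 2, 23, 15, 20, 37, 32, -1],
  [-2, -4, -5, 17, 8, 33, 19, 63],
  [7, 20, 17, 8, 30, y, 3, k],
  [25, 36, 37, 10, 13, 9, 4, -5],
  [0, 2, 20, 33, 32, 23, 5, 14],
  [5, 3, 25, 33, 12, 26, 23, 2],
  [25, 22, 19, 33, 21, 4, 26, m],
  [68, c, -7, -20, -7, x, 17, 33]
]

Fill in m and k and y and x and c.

m = -21, k = 44, y = 0, x = -3, c = 48

Rows 1 and 2 both sum to 129, so that's the common total.
Column 2 has 2 − 4 + 20 + 36 + 2 + 3 + 22 = 81; the blank must be 129 − 81 = 48.
Row 7 has 25 + 22 + 19 + 33 + 21 + 4 + 26 = 150; the blank must be 129 − 150 = -21.
Column 8 has -1 + 63 − 5 + 14 + 2 − 21 + 33 = 85; the blank must be 129 − 85 = 44.
Row 8 has 68 + 48 − 7 − 20 − 7 + 17 + 33 = 132; the blank must be 129 − 132 = -3.
Row 3 has 7 + 20 + 17 + 8 + 30 + 3 + 44 = 129; the blank must be 129 − 129 = 0.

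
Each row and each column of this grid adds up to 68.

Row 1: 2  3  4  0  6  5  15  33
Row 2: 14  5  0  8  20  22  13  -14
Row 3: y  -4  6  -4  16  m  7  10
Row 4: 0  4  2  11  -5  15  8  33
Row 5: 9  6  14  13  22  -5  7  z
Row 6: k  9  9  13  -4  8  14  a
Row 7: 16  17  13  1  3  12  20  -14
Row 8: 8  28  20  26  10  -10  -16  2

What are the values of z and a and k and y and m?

Column 6: 5 + 22 + 15 − 5 + 8 + 12 − 10 = 47, so its missing entry is 68 − 47 = 21.
Row 3: -4 + 6 − 4 + 16 + 21 + 7 + 10 = 52, so its missing entry is 68 − 52 = 16.
Column 1: 2 + 14 + 16 + 0 + 9 + 16 + 8 = 65, so its missing entry is 68 − 65 = 3.
Row 6: 3 + 9 + 9 + 13 − 4 + 8 + 14 = 52, so its missing entry is 68 − 52 = 16.
Row 5: 9 + 6 + 14 + 13 + 22 − 5 + 7 = 66, so its missing entry is 68 − 66 = 2.

z = 2, a = 16, k = 3, y = 16, m = 21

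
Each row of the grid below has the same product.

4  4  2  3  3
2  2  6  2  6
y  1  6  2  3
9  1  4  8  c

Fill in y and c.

y = 8, c = 1

Rows 1 and 2 each multiply to 288, so every row has product 288.
Row 3: 1×6×2×3 = 36, so the missing entry is 288 ÷ 36 = 8.
Row 4: 9×1×4×8 = 288, so the missing entry is 288 ÷ 288 = 1.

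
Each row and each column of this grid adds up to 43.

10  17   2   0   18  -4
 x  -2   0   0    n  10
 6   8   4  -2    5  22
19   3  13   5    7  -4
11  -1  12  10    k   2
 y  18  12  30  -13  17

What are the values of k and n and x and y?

k = 9, n = 17, x = 18, y = -21

The known cells in row 5 total 34, leaving 43 − 34 = 9 for the blank.
The known cells in row 6 total 64, leaving 43 − 64 = -21 for the blank.
The known cells in column 1 total 25, leaving 43 − 25 = 18 for the blank.
The known cells in row 2 total 26, leaving 43 − 26 = 17 for the blank.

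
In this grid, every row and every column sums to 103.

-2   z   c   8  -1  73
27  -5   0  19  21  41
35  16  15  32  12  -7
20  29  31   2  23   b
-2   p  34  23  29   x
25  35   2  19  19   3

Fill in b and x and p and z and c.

Column 3 has 0 + 15 + 31 + 34 + 2 = 82; the blank must be 103 − 82 = 21.
Row 1 has -2 + 21 + 8 − 1 + 73 = 99; the blank must be 103 − 99 = 4.
Column 2 has 4 − 5 + 16 + 29 + 35 = 79; the blank must be 103 − 79 = 24.
Row 5 has -2 + 24 + 34 + 23 + 29 = 108; the blank must be 103 − 108 = -5.
Row 4 has 20 + 29 + 31 + 2 + 23 = 105; the blank must be 103 − 105 = -2.

b = -2, x = -5, p = 24, z = 4, c = 21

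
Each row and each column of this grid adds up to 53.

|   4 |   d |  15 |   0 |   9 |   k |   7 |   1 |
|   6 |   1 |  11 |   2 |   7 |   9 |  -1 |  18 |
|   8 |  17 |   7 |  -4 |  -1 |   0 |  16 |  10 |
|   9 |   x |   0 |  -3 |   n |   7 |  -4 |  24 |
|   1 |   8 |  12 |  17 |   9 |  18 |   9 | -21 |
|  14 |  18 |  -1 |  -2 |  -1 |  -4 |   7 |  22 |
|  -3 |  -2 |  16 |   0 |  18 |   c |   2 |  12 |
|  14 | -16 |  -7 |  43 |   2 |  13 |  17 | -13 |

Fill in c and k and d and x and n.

Column 5: 9 + 7 − 1 + 9 − 1 + 18 + 2 = 43, so its missing entry is 53 − 43 = 10.
Row 7: -3 − 2 + 16 + 0 + 18 + 2 + 12 = 43, so its missing entry is 53 − 43 = 10.
Row 4: 9 + 0 − 3 + 10 + 7 − 4 + 24 = 43, so its missing entry is 53 − 43 = 10.
Column 2: 1 + 17 + 10 + 8 + 18 − 2 − 16 = 36, so its missing entry is 53 − 36 = 17.
Row 1: 4 + 17 + 15 + 0 + 9 + 7 + 1 = 53, so its missing entry is 53 − 53 = 0.

c = 10, k = 0, d = 17, x = 10, n = 10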